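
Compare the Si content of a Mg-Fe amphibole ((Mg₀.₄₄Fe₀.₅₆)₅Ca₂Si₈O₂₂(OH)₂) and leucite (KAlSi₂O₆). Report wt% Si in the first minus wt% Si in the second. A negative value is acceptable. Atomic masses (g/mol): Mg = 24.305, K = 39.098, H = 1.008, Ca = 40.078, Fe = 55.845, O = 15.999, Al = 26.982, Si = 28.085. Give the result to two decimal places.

M((Mg₀.₄₄Fe₀.₅₆)₅Ca₂Si₈O₂₂(OH)₂) = 900.665 g/mol, so wt% Si = 224.680/900.665 × 100 = 24.95%.
M(KAlSi₂O₆) = 218.244 g/mol, so wt% Si = 56.170/218.244 × 100 = 25.74%.
24.95 − 25.74 = -0.79 pp.

-0.79 percentage points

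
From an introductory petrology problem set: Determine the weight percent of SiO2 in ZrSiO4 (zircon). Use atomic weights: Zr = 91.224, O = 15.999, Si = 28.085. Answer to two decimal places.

32.78 wt%

M(ZrSiO4) = 183.305 g/mol; M(SiO2) = 60.083 g/mol.
Moles SiO2 per formula unit = 1 Si ÷ 1 = 1.0000.
SiO2 fraction = (1.0000 × 60.083) / 183.305 = 60.083/183.305 = 0.3278.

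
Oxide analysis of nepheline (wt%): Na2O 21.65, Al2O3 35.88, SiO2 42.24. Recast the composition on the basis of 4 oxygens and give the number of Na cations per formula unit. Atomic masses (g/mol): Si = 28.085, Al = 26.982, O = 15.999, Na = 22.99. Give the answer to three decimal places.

21.65 wt% Na2O ÷ 61.979 g/mol = 0.34931 mol, giving 0.69862 Na and 0.34931 O.
35.88 wt% Al2O3 ÷ 101.961 g/mol = 0.35190 mol, giving 0.70380 Al and 1.05570 O.
42.24 wt% SiO2 ÷ 60.083 g/mol = 0.70303 mol, giving 0.70303 Si and 1.40606 O.
Oxygen sums to 2.81107; scaling by 4/2.81107 = 1.42295 puts the formula on 4 O.
Na: 0.69862 × 1.42295 = 0.994 atoms per formula unit.

0.994 Na apfu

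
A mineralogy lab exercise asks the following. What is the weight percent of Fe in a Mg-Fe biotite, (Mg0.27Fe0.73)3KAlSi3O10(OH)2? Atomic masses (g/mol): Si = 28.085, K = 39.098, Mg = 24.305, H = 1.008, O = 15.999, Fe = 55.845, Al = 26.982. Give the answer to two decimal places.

Molar mass of (Mg0.27Fe0.73)3KAlSi3O10(OH)2: 0.81*24.305 + 2.19*55.845 + 1*39.098 + 1*26.982 + 3*28.085 + 12*15.999 + 2*1.008 = 486.327 g/mol.
Mass of Fe per formula unit: 2.19 × 55.845 = 122.301 g.
Weight fraction Fe = 122.301 / 486.327 = 0.2515.

25.15 weight percent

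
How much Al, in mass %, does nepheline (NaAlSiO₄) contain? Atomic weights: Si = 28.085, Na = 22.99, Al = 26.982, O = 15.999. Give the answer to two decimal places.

18.99 mass %

M(NaAlSiO₄) = 142.053 g/mol.
Al contributes 1 × 26.982 = 26.982 g per mole.
26.982/142.053 = 0.1899 → 18.99%.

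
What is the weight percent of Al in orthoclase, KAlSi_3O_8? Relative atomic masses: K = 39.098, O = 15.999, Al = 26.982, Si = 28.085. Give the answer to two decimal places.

Formula mass = 1*39.098 + 1*26.982 + 3*28.085 + 8*15.999 = 278.327 g/mol, of which 26.982 g is Al.
So Al makes up 26.982/278.327 = 0.0969 of the mass, i.e. 9.69%.

9.69 weight percent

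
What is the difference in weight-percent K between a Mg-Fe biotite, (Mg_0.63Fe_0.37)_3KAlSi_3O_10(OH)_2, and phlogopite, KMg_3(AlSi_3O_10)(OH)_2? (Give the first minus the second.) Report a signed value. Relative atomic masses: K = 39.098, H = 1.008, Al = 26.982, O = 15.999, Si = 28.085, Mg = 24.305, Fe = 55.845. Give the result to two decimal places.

-0.73 percentage points

First mineral: 39.098 g K in 452.263 g formula = 8.64 wt% K.
Second mineral: 39.098 g K in 417.254 g formula = 9.37 wt% K.
8.64% − 9.37% gives a difference of -0.73 percentage points.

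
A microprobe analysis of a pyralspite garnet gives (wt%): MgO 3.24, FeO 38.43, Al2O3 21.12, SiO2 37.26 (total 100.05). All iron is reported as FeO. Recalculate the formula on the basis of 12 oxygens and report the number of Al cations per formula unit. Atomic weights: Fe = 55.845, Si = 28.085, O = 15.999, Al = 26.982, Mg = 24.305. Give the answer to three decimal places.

2.007 Al apfu

MgO: 3.24/40.304 = 0.08039 mol → 0.08039 mol Mg, 0.08039 mol O.
FeO: 38.43/71.844 = 0.53491 mol → 0.53491 mol Fe, 0.53491 mol O.
Al2O3: 21.12/101.961 = 0.20714 mol → 0.41428 mol Al, 0.62142 mol O.
SiO2: 37.26/60.083 = 0.62014 mol → 0.62014 mol Si, 1.24028 mol O.
Total oxygen = 2.47700 mol. Normalization factor = 12/2.47700 = 4.84457.
Al per 12 O = 0.41428 × 4.84457 = 2.007.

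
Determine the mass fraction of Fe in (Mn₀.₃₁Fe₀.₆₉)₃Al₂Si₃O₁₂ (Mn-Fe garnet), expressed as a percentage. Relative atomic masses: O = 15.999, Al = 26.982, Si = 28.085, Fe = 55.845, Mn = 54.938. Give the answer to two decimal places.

23.26 mass %

M((Mn₀.₃₁Fe₀.₆₉)₃Al₂Si₃O₁₂) = 496.898 g/mol.
Fe contributes 2.07 × 55.845 = 115.599 g per mole.
115.599/496.898 = 0.2326 → 23.26%.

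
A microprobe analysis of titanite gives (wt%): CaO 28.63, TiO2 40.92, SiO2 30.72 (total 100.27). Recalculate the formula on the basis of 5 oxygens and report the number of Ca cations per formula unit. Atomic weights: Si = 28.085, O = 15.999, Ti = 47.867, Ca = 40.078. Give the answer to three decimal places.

28.63 wt% CaO ÷ 56.077 g/mol = 0.51055 mol, giving 0.51055 Ca and 0.51055 O.
40.92 wt% TiO2 ÷ 79.865 g/mol = 0.51236 mol, giving 0.51236 Ti and 1.02472 O.
30.72 wt% SiO2 ÷ 60.083 g/mol = 0.51129 mol, giving 0.51129 Si and 1.02258 O.
Oxygen sums to 2.55785; scaling by 5/2.55785 = 1.95477 puts the formula on 5 O.
Ca: 0.51055 × 1.95477 = 0.998 atoms per formula unit.

0.998 Ca apfu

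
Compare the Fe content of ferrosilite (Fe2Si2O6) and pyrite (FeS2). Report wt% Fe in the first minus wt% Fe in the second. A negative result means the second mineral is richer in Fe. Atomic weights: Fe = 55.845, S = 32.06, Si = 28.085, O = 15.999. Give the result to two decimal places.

Fe in Fe2Si2O6: molar mass 263.854 g/mol; 2×55.845 = 111.690 g → 42.33 wt%.
Fe in FeS2: molar mass 119.965 g/mol; 1×55.845 = 55.845 g → 46.55 wt%.
Difference = 42.33 − 46.55 = -4.22 percentage points.

-4.22 percentage points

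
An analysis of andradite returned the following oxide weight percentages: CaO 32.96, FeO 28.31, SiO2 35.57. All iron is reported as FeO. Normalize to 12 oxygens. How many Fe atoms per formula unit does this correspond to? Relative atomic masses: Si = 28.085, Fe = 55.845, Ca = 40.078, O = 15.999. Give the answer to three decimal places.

2.183 Fe apfu

32.96 wt% CaO ÷ 56.077 g/mol = 0.58776 mol, giving 0.58776 Ca and 0.58776 O.
28.31 wt% FeO ÷ 71.844 g/mol = 0.39405 mol, giving 0.39405 Fe and 0.39405 O.
35.57 wt% SiO2 ÷ 60.083 g/mol = 0.59201 mol, giving 0.59201 Si and 1.18402 O.
Oxygen sums to 2.16583; scaling by 12/2.16583 = 5.54060 puts the formula on 12 O.
Fe: 0.39405 × 5.54060 = 2.183 atoms per formula unit.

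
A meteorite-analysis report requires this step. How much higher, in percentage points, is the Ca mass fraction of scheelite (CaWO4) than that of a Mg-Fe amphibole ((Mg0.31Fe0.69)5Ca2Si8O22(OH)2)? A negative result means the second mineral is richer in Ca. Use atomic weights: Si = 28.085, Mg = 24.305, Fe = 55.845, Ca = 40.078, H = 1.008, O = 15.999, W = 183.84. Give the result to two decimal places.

5.22 percentage points

Ca in CaWO4: molar mass 287.914 g/mol; 1×40.078 = 40.078 g → 13.92 wt%.
Ca in (Mg0.31Fe0.69)5Ca2Si8O22(OH)2: molar mass 921.166 g/mol; 2×40.078 = 80.156 g → 8.70 wt%.
Difference = 13.92 − 8.70 = 5.22 percentage points.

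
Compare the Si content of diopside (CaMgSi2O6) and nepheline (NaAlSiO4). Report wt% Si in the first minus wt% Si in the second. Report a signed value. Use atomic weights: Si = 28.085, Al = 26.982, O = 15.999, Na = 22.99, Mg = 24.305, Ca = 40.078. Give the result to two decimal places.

6.17 percentage points

Si in CaMgSi2O6: molar mass 216.547 g/mol; 2×28.085 = 56.170 g → 25.94 wt%.
Si in NaAlSiO4: molar mass 142.053 g/mol; 1×28.085 = 28.085 g → 19.77 wt%.
Difference = 25.94 − 19.77 = 6.17 percentage points.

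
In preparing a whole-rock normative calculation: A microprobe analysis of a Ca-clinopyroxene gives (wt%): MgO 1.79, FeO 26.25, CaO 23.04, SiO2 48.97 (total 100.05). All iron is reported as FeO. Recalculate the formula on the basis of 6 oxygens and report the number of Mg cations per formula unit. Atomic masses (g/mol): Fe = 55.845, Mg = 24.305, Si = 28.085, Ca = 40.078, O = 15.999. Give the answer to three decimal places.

MgO (M=40.304): mol = 0.04441; Mg = 0.04441, O = 0.04441.
FeO (M=71.844): mol = 0.36537; Fe = 0.36537, O = 0.36537.
CaO (M=56.077): mol = 0.41086; Ca = 0.41086, O = 0.41086.
SiO2 (M=60.083): mol = 0.81504; Si = 0.81504, O = 1.63008.
ΣO = 2.45072; factor = 6/ΣO = 2.44826.
Mg apfu = 0.04441 × 2.44826 = 0.109.

0.109 Mg apfu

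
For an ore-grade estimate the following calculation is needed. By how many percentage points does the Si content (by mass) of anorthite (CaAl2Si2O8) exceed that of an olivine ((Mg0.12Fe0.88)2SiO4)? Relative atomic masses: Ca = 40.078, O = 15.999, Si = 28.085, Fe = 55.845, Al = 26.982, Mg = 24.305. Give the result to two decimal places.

5.88 percentage points

First mineral: 56.170 g Si in 278.204 g formula = 20.19 wt% Si.
Second mineral: 28.085 g Si in 196.201 g formula = 14.31 wt% Si.
20.19% − 14.31% gives a difference of 5.88 percentage points.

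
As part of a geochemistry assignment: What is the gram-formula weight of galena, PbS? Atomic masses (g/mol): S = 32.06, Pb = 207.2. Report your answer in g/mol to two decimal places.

239.26 g/mol

Pb: 1 × 207.2 = 207.2000
S: 1 × 32.06 = 32.0600
Summing the contributions gives the formula mass.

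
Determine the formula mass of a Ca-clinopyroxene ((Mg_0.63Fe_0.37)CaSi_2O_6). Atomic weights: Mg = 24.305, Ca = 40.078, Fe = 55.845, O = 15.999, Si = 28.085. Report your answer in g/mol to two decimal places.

228.22 g/mol

M = 0.63·24.305 + 0.37·55.845 + 1·40.078 + 2·28.085 + 6·15.999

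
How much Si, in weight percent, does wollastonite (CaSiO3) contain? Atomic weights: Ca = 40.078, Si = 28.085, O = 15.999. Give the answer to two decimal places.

24.18 weight percent

M(CaSiO3) = 116.160 g/mol.
Si contributes 1 × 28.085 = 28.085 g per mole.
28.085/116.160 = 0.2418 → 24.18%.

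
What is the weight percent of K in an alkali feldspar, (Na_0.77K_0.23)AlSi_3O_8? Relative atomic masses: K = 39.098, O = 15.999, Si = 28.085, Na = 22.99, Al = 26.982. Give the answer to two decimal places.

3.38 mass %

M((Na_0.77K_0.23)AlSi_3O_8) = 265.924 g/mol.
K contributes 0.23 × 39.098 = 8.993 g per mole.
8.993/265.924 = 0.0338 → 3.38%.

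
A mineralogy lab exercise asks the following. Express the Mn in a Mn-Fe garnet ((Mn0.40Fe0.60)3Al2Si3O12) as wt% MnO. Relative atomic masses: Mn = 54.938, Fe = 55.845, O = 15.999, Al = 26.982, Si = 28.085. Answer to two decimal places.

17.14 wt%

M((Mn0.40Fe0.60)3Al2Si3O12) = 496.654 g/mol; M(MnO) = 70.937 g/mol.
Moles MnO per formula unit = 1.20 Mn ÷ 1 = 1.2000.
MnO fraction = (1.2000 × 70.937) / 496.654 = 85.124/496.654 = 0.1714.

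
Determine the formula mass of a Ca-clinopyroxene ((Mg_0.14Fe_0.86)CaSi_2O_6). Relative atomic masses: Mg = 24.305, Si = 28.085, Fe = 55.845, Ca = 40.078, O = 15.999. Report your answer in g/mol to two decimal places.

243.67 g/mol

M = 0.14*24.305 + 0.86*55.845 + 1*40.078 + 2*28.085 + 6*15.999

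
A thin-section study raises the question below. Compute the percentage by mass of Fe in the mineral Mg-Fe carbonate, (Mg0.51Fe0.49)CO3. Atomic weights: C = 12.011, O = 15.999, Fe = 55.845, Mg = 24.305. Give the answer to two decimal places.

27.43 weight percent

Molar mass of (Mg0.51Fe0.49)CO3: 0.51×24.305 + 0.49×55.845 + 1×12.011 + 3×15.999 = 99.768 g/mol.
Mass of Fe per formula unit: 0.49 × 55.845 = 27.364 g.
Weight fraction Fe = 27.364 / 99.768 = 0.2743.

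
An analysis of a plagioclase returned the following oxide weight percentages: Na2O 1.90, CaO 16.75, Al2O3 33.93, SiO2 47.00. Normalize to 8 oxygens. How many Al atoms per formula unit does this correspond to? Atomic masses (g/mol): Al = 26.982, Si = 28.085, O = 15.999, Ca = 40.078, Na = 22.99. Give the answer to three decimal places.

1.841 Al apfu

Na2O (M=61.979): mol = 0.03066; Na = 0.06132, O = 0.03066.
CaO (M=56.077): mol = 0.29870; Ca = 0.29870, O = 0.29870.
Al2O3 (M=101.961): mol = 0.33277; Al = 0.66554, O = 0.99831.
SiO2 (M=60.083): mol = 0.78225; Si = 0.78225, O = 1.56450.
ΣO = 2.89217; factor = 8/ΣO = 2.76609.
Al apfu = 0.66554 × 2.76609 = 1.841.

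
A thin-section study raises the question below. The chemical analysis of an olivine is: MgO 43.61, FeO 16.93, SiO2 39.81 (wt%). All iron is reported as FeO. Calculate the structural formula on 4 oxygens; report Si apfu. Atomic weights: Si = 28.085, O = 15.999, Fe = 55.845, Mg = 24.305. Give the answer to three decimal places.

43.61 wt% MgO ÷ 40.304 g/mol = 1.08203 mol, giving 1.08203 Mg and 1.08203 O.
16.93 wt% FeO ÷ 71.844 g/mol = 0.23565 mol, giving 0.23565 Fe and 0.23565 O.
39.81 wt% SiO2 ÷ 60.083 g/mol = 0.66258 mol, giving 0.66258 Si and 1.32516 O.
Oxygen sums to 2.64284; scaling by 4/2.64284 = 1.51352 puts the formula on 4 O.
Si: 0.66258 × 1.51352 = 1.003 atoms per formula unit.

1.003 Si apfu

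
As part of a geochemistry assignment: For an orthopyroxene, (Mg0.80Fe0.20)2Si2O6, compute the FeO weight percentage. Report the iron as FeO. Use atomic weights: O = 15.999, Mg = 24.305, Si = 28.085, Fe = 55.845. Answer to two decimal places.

Molar mass of (Mg0.80Fe0.20)2Si2O6 = 1.60×24.305 + 0.40×55.845 + 2×28.085 + 6×15.999 = 213.390 g/mol.
Each formula unit contains 0.40 Fe, equivalent to 0.40/1 = 0.4000 mol FeO.
M(FeO) = 1×55.845 + 1×15.999 = 71.844 g/mol.
Mass of FeO per formula unit = 0.4000 × 71.844 = 28.738 g.
FeO wt% = 28.738 / 213.390 × 100 = 13.47%.

13.47 wt%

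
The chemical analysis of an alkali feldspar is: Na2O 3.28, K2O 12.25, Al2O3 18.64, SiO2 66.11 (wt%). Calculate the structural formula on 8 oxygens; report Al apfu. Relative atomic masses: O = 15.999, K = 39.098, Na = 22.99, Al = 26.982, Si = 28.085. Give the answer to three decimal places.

3.28 wt% Na2O ÷ 61.979 g/mol = 0.05292 mol, giving 0.10584 Na and 0.05292 O.
12.25 wt% K2O ÷ 94.195 g/mol = 0.13005 mol, giving 0.26010 K and 0.13005 O.
18.64 wt% Al2O3 ÷ 101.961 g/mol = 0.18281 mol, giving 0.36562 Al and 0.54843 O.
66.11 wt% SiO2 ÷ 60.083 g/mol = 1.10031 mol, giving 1.10031 Si and 2.20062 O.
Oxygen sums to 2.93202; scaling by 8/2.93202 = 2.72849 puts the formula on 8 O.
Al: 0.36562 × 2.72849 = 0.998 atoms per formula unit.

0.998 Al apfu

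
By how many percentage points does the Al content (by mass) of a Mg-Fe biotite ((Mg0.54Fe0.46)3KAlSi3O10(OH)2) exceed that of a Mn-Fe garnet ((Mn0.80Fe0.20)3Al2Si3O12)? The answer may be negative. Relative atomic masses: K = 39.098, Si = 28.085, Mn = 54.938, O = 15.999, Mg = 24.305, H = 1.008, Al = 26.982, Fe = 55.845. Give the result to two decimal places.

-5.03 percentage points

Al in (Mg0.54Fe0.46)3KAlSi3O10(OH)2: molar mass 460.779 g/mol; 1×26.982 = 26.982 g → 5.86 wt%.
Al in (Mn0.80Fe0.20)3Al2Si3O12: molar mass 495.565 g/mol; 2×26.982 = 53.964 g → 10.89 wt%.
Difference = 5.86 − 10.89 = -5.03 percentage points.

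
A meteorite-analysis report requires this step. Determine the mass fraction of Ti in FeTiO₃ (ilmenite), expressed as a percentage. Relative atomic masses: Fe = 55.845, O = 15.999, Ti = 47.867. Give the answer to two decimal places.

31.55 weight percent

M(FeTiO₃) = 151.709 g/mol.
Ti contributes 1 × 47.867 = 47.867 g per mole.
47.867/151.709 = 0.3155 → 31.55%.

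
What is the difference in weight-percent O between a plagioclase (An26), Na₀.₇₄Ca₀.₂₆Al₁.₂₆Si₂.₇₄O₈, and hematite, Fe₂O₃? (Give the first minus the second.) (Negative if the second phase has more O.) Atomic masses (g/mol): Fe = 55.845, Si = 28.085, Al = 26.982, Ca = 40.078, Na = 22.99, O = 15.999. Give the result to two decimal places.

M(Na₀.₇₄Ca₀.₂₆Al₁.₂₆Si₂.₇₄O₈) = 266.375 g/mol, so wt% O = 127.992/266.375 × 100 = 48.05%.
M(Fe₂O₃) = 159.687 g/mol, so wt% O = 47.997/159.687 × 100 = 30.06%.
48.05 − 30.06 = 17.99 pp.

17.99 percentage points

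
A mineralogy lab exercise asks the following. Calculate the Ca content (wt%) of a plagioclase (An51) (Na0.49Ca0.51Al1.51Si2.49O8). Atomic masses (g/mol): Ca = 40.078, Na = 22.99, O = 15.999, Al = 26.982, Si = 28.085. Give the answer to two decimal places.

Formula mass = 0.49*22.99 + 0.51*40.078 + 1.51*26.982 + 2.49*28.085 + 8*15.999 = 270.371 g/mol, of which 20.440 g is Ca.
So Ca makes up 20.440/270.371 = 0.0756 of the mass, i.e. 7.56%.

7.56 wt%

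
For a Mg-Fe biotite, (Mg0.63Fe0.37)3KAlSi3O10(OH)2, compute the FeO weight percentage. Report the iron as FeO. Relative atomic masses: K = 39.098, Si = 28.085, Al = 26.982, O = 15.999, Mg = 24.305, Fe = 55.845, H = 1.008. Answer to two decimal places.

M((Mg0.63Fe0.37)3KAlSi3O10(OH)2) = 452.263 g/mol; M(FeO) = 71.844 g/mol.
Moles FeO per formula unit = 1.11 Fe ÷ 1 = 1.1100.
FeO fraction = (1.1100 × 71.844) / 452.263 = 79.747/452.263 = 0.1763.

17.63 wt%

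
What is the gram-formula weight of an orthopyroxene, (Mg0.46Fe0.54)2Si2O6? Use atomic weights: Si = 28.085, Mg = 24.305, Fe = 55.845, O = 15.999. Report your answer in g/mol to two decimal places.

Mg: 0.92 × 24.305 = 22.3606
Fe: 1.08 × 55.845 = 60.3126
Si: 2 × 28.085 = 56.1700
O: 6 × 15.999 = 95.9940
Summing the contributions gives the formula mass.

234.84 g/mol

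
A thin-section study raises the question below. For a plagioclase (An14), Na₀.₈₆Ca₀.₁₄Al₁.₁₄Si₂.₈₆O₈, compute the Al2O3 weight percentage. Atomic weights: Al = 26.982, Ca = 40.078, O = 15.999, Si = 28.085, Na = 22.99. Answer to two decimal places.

M(Na₀.₈₆Ca₀.₁₄Al₁.₁₄Si₂.₈₆O₈) = 264.457 g/mol; M(Al2O3) = 101.961 g/mol.
Moles Al2O3 per formula unit = 1.14 Al ÷ 2 = 0.5700.
Al2O3 fraction = (0.5700 × 101.961) / 264.457 = 58.118/264.457 = 0.2198.

21.98 wt%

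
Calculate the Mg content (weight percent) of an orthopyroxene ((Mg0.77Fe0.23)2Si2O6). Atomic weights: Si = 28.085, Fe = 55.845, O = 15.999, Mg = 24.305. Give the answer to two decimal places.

17.39 weight percent

Formula mass = 1.54·24.305 + 0.46·55.845 + 2·28.085 + 6·15.999 = 215.282 g/mol, of which 37.430 g is Mg.
So Mg makes up 37.430/215.282 = 0.1739 of the mass, i.e. 17.39%.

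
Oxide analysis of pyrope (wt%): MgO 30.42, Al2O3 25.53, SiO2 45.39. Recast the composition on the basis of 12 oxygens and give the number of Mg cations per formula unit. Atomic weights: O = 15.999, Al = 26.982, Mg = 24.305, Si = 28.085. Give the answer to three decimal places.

3.002 Mg apfu

30.42 wt% MgO ÷ 40.304 g/mol = 0.75476 mol, giving 0.75476 Mg and 0.75476 O.
25.53 wt% Al2O3 ÷ 101.961 g/mol = 0.25039 mol, giving 0.50078 Al and 0.75117 O.
45.39 wt% SiO2 ÷ 60.083 g/mol = 0.75545 mol, giving 0.75545 Si and 1.51090 O.
Oxygen sums to 3.01683; scaling by 12/3.01683 = 3.97769 puts the formula on 12 O.
Mg: 0.75476 × 3.97769 = 3.002 atoms per formula unit.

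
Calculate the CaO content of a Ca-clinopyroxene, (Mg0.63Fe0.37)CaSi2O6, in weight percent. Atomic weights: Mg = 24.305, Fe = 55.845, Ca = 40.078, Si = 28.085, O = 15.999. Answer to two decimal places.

M((Mg0.63Fe0.37)CaSi2O6) = 228.217 g/mol; M(CaO) = 56.077 g/mol.
Moles CaO per formula unit = 1 Ca ÷ 1 = 1.0000.
CaO fraction = (1.0000 × 56.077) / 228.217 = 56.077/228.217 = 0.2457.

24.57 wt%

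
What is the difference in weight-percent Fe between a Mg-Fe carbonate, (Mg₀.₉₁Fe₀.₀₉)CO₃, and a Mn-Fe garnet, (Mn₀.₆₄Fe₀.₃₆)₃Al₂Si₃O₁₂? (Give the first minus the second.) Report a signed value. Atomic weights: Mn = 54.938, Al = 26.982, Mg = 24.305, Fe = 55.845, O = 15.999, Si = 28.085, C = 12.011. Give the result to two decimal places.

-6.39 percentage points

M((Mg₀.₉₁Fe₀.₀₉)CO₃) = 87.152 g/mol, so wt% Fe = 5.026/87.152 × 100 = 5.77%.
M((Mn₀.₆₄Fe₀.₃₆)₃Al₂Si₃O₁₂) = 496.001 g/mol, so wt% Fe = 60.313/496.001 × 100 = 12.16%.
5.77 − 12.16 = -6.39 pp.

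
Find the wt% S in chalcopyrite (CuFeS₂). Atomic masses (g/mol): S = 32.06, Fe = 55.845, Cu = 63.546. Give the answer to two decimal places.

34.94 wt%

Molar mass of CuFeS₂: 1×63.546 + 1×55.845 + 2×32.06 = 183.511 g/mol.
Mass of S per formula unit: 2 × 32.06 = 64.120 g.
Weight fraction S = 64.120 / 183.511 = 0.3494.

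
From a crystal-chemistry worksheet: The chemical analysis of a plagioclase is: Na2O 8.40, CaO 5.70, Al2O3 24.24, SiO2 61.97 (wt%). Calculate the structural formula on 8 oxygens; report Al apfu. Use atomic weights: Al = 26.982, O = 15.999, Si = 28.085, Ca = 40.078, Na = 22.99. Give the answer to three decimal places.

1.262 Al apfu

Na2O: 8.40/61.979 = 0.13553 mol → 0.27106 mol Na, 0.13553 mol O.
CaO: 5.70/56.077 = 0.10165 mol → 0.10165 mol Ca, 0.10165 mol O.
Al2O3: 24.24/101.961 = 0.23774 mol → 0.47548 mol Al, 0.71322 mol O.
SiO2: 61.97/60.083 = 1.03141 mol → 1.03141 mol Si, 2.06282 mol O.
Total oxygen = 3.01322 mol. Normalization factor = 8/3.01322 = 2.65497.
Al per 8 O = 0.47548 × 2.65497 = 1.262.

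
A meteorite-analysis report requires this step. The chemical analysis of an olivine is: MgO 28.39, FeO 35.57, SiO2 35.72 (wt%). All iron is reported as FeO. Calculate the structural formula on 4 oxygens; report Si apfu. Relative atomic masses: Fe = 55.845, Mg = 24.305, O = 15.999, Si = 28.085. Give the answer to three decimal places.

0.996 Si apfu

28.39 wt% MgO ÷ 40.304 g/mol = 0.70440 mol, giving 0.70440 Mg and 0.70440 O.
35.57 wt% FeO ÷ 71.844 g/mol = 0.49510 mol, giving 0.49510 Fe and 0.49510 O.
35.72 wt% SiO2 ÷ 60.083 g/mol = 0.59451 mol, giving 0.59451 Si and 1.18902 O.
Oxygen sums to 2.38852; scaling by 4/2.38852 = 1.67468 puts the formula on 4 O.
Si: 0.59451 × 1.67468 = 0.996 atoms per formula unit.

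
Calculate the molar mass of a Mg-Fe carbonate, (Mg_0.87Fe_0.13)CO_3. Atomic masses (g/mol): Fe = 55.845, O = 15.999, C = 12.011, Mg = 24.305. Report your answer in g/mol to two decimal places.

M = 0.87·24.305 + 0.13·55.845 + 1·12.011 + 3·15.999

88.41 g/mol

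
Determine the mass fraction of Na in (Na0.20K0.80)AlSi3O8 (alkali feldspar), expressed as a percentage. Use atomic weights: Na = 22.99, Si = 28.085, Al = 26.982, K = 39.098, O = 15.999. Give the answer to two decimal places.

Formula mass = 0.20·22.99 + 0.80·39.098 + 1·26.982 + 3·28.085 + 8·15.999 = 275.105 g/mol, of which 4.598 g is Na.
So Na makes up 4.598/275.105 = 0.0167 of the mass, i.e. 1.67%.

1.67 mass %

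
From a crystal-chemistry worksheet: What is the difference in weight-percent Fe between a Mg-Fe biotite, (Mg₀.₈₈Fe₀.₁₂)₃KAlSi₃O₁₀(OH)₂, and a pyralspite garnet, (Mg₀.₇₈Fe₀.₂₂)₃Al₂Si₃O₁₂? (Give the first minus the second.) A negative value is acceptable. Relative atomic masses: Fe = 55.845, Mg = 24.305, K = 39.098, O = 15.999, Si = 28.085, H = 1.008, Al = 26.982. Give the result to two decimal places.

M((Mg₀.₈₈Fe₀.₁₂)₃KAlSi₃O₁₀(OH)₂) = 428.608 g/mol, so wt% Fe = 20.104/428.608 × 100 = 4.69%.
M((Mg₀.₇₈Fe₀.₂₂)₃Al₂Si₃O₁₂) = 423.938 g/mol, so wt% Fe = 36.858/423.938 × 100 = 8.69%.
4.69 − 8.69 = -4.00 pp.

-4.00 percentage points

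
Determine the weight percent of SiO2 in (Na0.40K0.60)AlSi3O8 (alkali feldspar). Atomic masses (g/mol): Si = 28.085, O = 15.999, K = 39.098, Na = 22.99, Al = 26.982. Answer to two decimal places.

66.30 wt%

Formula mass = 271.884 g/mol.
3 Si → 3.0000 mol SiO2 per formula unit; M(SiO2) = 60.083, so SiO2 mass = 180.249 g.
180.249/271.884 × 100 = 66.30 wt%.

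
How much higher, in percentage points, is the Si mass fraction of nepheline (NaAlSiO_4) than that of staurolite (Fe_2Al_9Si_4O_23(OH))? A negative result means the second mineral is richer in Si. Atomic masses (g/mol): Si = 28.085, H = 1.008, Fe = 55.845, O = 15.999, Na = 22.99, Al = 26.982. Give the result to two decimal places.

First mineral: 28.085 g Si in 142.053 g formula = 19.77 wt% Si.
Second mineral: 112.340 g Si in 851.852 g formula = 13.19 wt% Si.
19.77% − 13.19% gives a difference of 6.58 percentage points.

6.58 percentage points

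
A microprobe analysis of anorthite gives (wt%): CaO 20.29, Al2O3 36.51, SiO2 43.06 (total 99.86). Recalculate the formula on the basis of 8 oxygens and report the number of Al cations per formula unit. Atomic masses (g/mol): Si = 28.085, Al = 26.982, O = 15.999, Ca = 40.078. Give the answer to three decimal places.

CaO (M=56.077): mol = 0.36182; Ca = 0.36182, O = 0.36182.
Al2O3 (M=101.961): mol = 0.35808; Al = 0.71616, O = 1.07424.
SiO2 (M=60.083): mol = 0.71668; Si = 0.71668, O = 1.43336.
ΣO = 2.86942; factor = 8/ΣO = 2.78802.
Al apfu = 0.71616 × 2.78802 = 1.997.

1.997 Al apfu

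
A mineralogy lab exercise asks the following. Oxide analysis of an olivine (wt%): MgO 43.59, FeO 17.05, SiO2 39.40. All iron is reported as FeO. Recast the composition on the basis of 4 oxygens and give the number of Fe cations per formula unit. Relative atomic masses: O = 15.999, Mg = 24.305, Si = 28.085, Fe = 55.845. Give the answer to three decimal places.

MgO (M=40.304): mol = 1.08153; Mg = 1.08153, O = 1.08153.
FeO (M=71.844): mol = 0.23732; Fe = 0.23732, O = 0.23732.
SiO2 (M=60.083): mol = 0.65576; Si = 0.65576, O = 1.31152.
ΣO = 2.63037; factor = 4/ΣO = 1.52070.
Fe apfu = 0.23732 × 1.52070 = 0.361.

0.361 Fe apfu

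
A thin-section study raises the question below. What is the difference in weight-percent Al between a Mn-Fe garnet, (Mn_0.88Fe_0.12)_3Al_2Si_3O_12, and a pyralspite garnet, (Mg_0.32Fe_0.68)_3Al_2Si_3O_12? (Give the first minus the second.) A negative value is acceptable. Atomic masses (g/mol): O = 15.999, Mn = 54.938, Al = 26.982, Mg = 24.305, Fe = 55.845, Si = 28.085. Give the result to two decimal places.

M((Mn_0.88Fe_0.12)_3Al_2Si_3O_12) = 495.348 g/mol, so wt% Al = 53.964/495.348 × 100 = 10.89%.
M((Mg_0.32Fe_0.68)_3Al_2Si_3O_12) = 467.464 g/mol, so wt% Al = 53.964/467.464 × 100 = 11.54%.
10.89 − 11.54 = -0.65 pp.

-0.65 percentage points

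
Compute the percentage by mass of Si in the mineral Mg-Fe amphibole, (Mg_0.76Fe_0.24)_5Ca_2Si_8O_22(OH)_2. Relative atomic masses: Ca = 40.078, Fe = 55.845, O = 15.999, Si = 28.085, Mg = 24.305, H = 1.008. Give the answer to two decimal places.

26.43 wt%

M((Mg_0.76Fe_0.24)_5Ca_2Si_8O_22(OH)_2) = 850.201 g/mol.
Si contributes 8 × 28.085 = 224.680 g per mole.
224.680/850.201 = 0.2643 → 26.43%.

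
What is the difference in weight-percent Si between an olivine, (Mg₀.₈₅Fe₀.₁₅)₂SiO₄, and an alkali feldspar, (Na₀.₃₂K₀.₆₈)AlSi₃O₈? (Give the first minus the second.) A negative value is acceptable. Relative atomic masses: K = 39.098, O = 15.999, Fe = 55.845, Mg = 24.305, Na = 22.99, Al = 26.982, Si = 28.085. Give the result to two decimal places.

M((Mg₀.₈₅Fe₀.₁₅)₂SiO₄) = 150.153 g/mol, so wt% Si = 28.085/150.153 × 100 = 18.70%.
M((Na₀.₃₂K₀.₆₈)AlSi₃O₈) = 273.172 g/mol, so wt% Si = 84.255/273.172 × 100 = 30.84%.
18.70 − 30.84 = -12.14 pp.

-12.14 percentage points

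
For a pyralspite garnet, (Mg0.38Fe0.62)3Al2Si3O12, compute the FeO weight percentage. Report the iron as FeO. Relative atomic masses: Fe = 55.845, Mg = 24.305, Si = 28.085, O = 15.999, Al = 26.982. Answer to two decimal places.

28.94 wt%

Formula mass = 461.786 g/mol.
1.86 Fe → 1.8600 mol FeO per formula unit; M(FeO) = 71.844, so FeO mass = 133.630 g.
133.630/461.786 × 100 = 28.94 wt%.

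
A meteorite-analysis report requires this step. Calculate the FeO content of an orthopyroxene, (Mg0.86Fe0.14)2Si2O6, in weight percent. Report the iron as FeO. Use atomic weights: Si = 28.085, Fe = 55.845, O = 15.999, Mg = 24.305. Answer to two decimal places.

Formula mass = 209.605 g/mol.
0.28 Fe → 0.2800 mol FeO per formula unit; M(FeO) = 71.844, so FeO mass = 20.116 g.
20.116/209.605 × 100 = 9.60 wt%.

9.60 wt%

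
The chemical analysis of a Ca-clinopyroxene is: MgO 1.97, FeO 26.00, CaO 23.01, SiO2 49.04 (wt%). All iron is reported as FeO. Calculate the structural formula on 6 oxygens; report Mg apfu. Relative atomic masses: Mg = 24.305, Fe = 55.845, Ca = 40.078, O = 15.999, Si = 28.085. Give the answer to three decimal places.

MgO (M=40.304): mol = 0.04888; Mg = 0.04888, O = 0.04888.
FeO (M=71.844): mol = 0.36190; Fe = 0.36190, O = 0.36190.
CaO (M=56.077): mol = 0.41033; Ca = 0.41033, O = 0.41033.
SiO2 (M=60.083): mol = 0.81620; Si = 0.81620, O = 1.63240.
ΣO = 2.45351; factor = 6/ΣO = 2.44548.
Mg apfu = 0.04888 × 2.44548 = 0.120.

0.120 Mg apfu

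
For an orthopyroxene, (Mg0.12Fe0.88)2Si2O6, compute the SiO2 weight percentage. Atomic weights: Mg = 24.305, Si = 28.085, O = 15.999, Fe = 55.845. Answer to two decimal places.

46.89 wt%

M((Mg0.12Fe0.88)2Si2O6) = 256.284 g/mol; M(SiO2) = 60.083 g/mol.
Moles SiO2 per formula unit = 2 Si ÷ 1 = 2.0000.
SiO2 fraction = (2.0000 × 60.083) / 256.284 = 120.166/256.284 = 0.4689.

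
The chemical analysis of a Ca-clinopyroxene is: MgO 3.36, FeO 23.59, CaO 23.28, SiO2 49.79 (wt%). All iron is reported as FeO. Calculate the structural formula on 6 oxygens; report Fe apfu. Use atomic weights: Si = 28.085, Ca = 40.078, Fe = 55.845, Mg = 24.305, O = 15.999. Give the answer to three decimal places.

0.793 Fe apfu

3.36 wt% MgO ÷ 40.304 g/mol = 0.08337 mol, giving 0.08337 Mg and 0.08337 O.
23.59 wt% FeO ÷ 71.844 g/mol = 0.32835 mol, giving 0.32835 Fe and 0.32835 O.
23.28 wt% CaO ÷ 56.077 g/mol = 0.41514 mol, giving 0.41514 Ca and 0.41514 O.
49.79 wt% SiO2 ÷ 60.083 g/mol = 0.82869 mol, giving 0.82869 Si and 1.65738 O.
Oxygen sums to 2.48424; scaling by 6/2.48424 = 2.41523 puts the formula on 6 O.
Fe: 0.32835 × 2.41523 = 0.793 atoms per formula unit.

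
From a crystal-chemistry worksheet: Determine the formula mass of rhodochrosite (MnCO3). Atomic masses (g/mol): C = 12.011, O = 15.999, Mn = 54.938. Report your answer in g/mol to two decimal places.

M = 1(54.938) + 1(12.011) + 3(15.999)

114.95 g/mol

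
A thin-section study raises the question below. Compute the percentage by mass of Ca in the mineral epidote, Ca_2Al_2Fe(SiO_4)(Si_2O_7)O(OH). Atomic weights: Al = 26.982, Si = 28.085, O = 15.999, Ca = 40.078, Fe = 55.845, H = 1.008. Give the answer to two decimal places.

Formula mass = 2×40.078 + 2×26.982 + 1×55.845 + 3×28.085 + 13×15.999 + 1×1.008 = 483.215 g/mol, of which 80.156 g is Ca.
So Ca makes up 80.156/483.215 = 0.1659 of the mass, i.e. 16.59%.

16.59 wt%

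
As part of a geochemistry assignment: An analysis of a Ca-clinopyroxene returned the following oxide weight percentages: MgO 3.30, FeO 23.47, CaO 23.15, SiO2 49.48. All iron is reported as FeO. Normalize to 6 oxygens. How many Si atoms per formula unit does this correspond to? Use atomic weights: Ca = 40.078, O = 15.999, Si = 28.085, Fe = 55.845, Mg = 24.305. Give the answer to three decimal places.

3.30 wt% MgO ÷ 40.304 g/mol = 0.08188 mol, giving 0.08188 Mg and 0.08188 O.
23.47 wt% FeO ÷ 71.844 g/mol = 0.32668 mol, giving 0.32668 Fe and 0.32668 O.
23.15 wt% CaO ÷ 56.077 g/mol = 0.41283 mol, giving 0.41283 Ca and 0.41283 O.
49.48 wt% SiO2 ÷ 60.083 g/mol = 0.82353 mol, giving 0.82353 Si and 1.64706 O.
Oxygen sums to 2.46845; scaling by 6/2.46845 = 2.43068 puts the formula on 6 O.
Si: 0.82353 × 2.43068 = 2.002 atoms per formula unit.

2.002 Si apfu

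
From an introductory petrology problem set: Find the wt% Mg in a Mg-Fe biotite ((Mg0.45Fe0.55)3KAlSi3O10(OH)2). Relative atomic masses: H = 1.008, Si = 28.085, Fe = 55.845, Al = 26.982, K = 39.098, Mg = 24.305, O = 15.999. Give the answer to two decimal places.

M((Mg0.45Fe0.55)3KAlSi3O10(OH)2) = 469.295 g/mol.
Mg contributes 1.35 × 24.305 = 32.812 g per mole.
32.812/469.295 = 0.0699 → 6.99%.

6.99 wt%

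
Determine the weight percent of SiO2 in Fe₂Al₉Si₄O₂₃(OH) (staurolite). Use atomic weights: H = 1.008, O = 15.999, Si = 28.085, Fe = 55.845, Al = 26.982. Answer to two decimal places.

M(Fe₂Al₉Si₄O₂₃(OH)) = 851.852 g/mol; M(SiO2) = 60.083 g/mol.
Moles SiO2 per formula unit = 4 Si ÷ 1 = 4.0000.
SiO2 fraction = (4.0000 × 60.083) / 851.852 = 240.332/851.852 = 0.2821.

28.21 wt%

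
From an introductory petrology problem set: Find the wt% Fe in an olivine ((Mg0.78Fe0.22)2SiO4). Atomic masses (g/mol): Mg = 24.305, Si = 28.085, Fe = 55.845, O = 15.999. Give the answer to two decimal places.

15.90 weight percent

M((Mg0.78Fe0.22)2SiO4) = 154.569 g/mol.
Fe contributes 0.44 × 55.845 = 24.572 g per mole.
24.572/154.569 = 0.1590 → 15.90%.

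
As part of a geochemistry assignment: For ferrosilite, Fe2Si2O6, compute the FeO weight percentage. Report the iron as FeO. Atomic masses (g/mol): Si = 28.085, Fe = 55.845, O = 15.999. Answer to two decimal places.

Formula mass = 263.854 g/mol.
2 Fe → 2.0000 mol FeO per formula unit; M(FeO) = 71.844, so FeO mass = 143.688 g.
143.688/263.854 × 100 = 54.46 wt%.

54.46 wt%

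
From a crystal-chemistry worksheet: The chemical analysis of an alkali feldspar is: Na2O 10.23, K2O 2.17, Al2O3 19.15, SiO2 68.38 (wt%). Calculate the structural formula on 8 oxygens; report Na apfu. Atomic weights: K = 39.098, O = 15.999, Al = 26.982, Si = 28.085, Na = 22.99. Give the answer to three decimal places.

Na2O: 10.23/61.979 = 0.16506 mol → 0.33012 mol Na, 0.16506 mol O.
K2O: 2.17/94.195 = 0.02304 mol → 0.04608 mol K, 0.02304 mol O.
Al2O3: 19.15/101.961 = 0.18782 mol → 0.37564 mol Al, 0.56346 mol O.
SiO2: 68.38/60.083 = 1.13809 mol → 1.13809 mol Si, 2.27618 mol O.
Total oxygen = 3.02774 mol. Normalization factor = 8/3.02774 = 2.64223.
Na per 8 O = 0.33012 × 2.64223 = 0.872.

0.872 Na apfu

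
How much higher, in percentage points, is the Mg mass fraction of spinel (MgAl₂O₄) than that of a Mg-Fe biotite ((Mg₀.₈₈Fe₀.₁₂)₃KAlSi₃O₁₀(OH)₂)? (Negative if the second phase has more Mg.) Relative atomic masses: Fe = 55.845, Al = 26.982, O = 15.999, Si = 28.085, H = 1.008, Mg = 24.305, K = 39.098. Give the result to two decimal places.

M(MgAl₂O₄) = 142.265 g/mol, so wt% Mg = 24.305/142.265 × 100 = 17.08%.
M((Mg₀.₈₈Fe₀.₁₂)₃KAlSi₃O₁₀(OH)₂) = 428.608 g/mol, so wt% Mg = 64.165/428.608 × 100 = 14.97%.
17.08 − 14.97 = 2.11 pp.

2.11 percentage points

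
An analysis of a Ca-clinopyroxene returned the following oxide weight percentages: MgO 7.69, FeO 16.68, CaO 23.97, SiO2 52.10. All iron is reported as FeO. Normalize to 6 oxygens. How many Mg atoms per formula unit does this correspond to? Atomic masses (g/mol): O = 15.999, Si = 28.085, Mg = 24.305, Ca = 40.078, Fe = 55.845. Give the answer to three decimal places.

7.69 wt% MgO ÷ 40.304 g/mol = 0.19080 mol, giving 0.19080 Mg and 0.19080 O.
16.68 wt% FeO ÷ 71.844 g/mol = 0.23217 mol, giving 0.23217 Fe and 0.23217 O.
23.97 wt% CaO ÷ 56.077 g/mol = 0.42745 mol, giving 0.42745 Ca and 0.42745 O.
52.10 wt% SiO2 ÷ 60.083 g/mol = 0.86713 mol, giving 0.86713 Si and 1.73426 O.
Oxygen sums to 2.58468; scaling by 6/2.58468 = 2.32137 puts the formula on 6 O.
Mg: 0.19080 × 2.32137 = 0.443 atoms per formula unit.

0.443 Mg apfu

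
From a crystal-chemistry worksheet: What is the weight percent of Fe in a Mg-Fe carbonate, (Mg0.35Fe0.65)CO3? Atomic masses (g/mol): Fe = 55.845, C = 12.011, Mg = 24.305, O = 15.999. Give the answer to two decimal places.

34.63 wt%

Formula mass = 0.35·24.305 + 0.65·55.845 + 1·12.011 + 3·15.999 = 104.814 g/mol, of which 36.299 g is Fe.
So Fe makes up 36.299/104.814 = 0.3463 of the mass, i.e. 34.63%.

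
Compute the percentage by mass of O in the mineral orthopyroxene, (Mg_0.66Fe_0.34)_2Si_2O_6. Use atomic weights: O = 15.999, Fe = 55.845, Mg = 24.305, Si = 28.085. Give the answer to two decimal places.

43.20 wt%

M((Mg_0.66Fe_0.34)_2Si_2O_6) = 222.221 g/mol.
O contributes 6 × 15.999 = 95.994 g per mole.
95.994/222.221 = 0.4320 → 43.20%.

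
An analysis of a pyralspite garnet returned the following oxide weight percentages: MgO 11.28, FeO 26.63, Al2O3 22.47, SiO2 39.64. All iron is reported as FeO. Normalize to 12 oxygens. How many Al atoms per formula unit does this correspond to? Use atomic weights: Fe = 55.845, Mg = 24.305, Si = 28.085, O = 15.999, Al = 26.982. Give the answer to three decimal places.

11.28 wt% MgO ÷ 40.304 g/mol = 0.27987 mol, giving 0.27987 Mg and 0.27987 O.
26.63 wt% FeO ÷ 71.844 g/mol = 0.37066 mol, giving 0.37066 Fe and 0.37066 O.
22.47 wt% Al2O3 ÷ 101.961 g/mol = 0.22038 mol, giving 0.44076 Al and 0.66114 O.
39.64 wt% SiO2 ÷ 60.083 g/mol = 0.65975 mol, giving 0.65975 Si and 1.31950 O.
Oxygen sums to 2.63117; scaling by 12/2.63117 = 4.56071 puts the formula on 12 O.
Al: 0.44076 × 4.56071 = 2.010 atoms per formula unit.

2.010 Al apfu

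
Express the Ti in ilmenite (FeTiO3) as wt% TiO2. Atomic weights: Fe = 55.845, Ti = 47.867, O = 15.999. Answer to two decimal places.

52.64 wt%

Formula mass = 151.709 g/mol.
1 Ti → 1.0000 mol TiO2 per formula unit; M(TiO2) = 79.865, so TiO2 mass = 79.865 g.
79.865/151.709 × 100 = 52.64 wt%.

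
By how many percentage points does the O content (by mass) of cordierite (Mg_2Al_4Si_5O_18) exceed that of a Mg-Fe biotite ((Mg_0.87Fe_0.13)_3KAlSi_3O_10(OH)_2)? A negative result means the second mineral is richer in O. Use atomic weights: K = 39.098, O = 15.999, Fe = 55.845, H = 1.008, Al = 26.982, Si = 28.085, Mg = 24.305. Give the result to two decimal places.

M(Mg_2Al_4Si_5O_18) = 584.945 g/mol, so wt% O = 287.982/584.945 × 100 = 49.23%.
M((Mg_0.87Fe_0.13)_3KAlSi_3O_10(OH)_2) = 429.555 g/mol, so wt% O = 191.988/429.555 × 100 = 44.69%.
49.23 − 44.69 = 4.54 pp.

4.54 percentage points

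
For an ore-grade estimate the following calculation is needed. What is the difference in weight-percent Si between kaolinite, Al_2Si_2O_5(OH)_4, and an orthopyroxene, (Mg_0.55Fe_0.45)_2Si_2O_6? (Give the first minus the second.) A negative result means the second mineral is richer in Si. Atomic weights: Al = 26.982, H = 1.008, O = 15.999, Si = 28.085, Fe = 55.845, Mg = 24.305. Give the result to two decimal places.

First mineral: 56.170 g Si in 258.157 g formula = 21.76 wt% Si.
Second mineral: 56.170 g Si in 229.160 g formula = 24.51 wt% Si.
21.76% − 24.51% gives a difference of -2.75 percentage points.

-2.75 percentage points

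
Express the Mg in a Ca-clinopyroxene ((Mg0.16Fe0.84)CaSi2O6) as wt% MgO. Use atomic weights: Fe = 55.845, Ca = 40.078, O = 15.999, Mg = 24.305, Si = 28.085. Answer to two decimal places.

2.65 wt%

Molar mass of (Mg0.16Fe0.84)CaSi2O6 = 0.16×24.305 + 0.84×55.845 + 1×40.078 + 2×28.085 + 6×15.999 = 243.041 g/mol.
Each formula unit contains 0.16 Mg, equivalent to 0.16/1 = 0.1600 mol MgO.
M(MgO) = 1×24.305 + 1×15.999 = 40.304 g/mol.
Mass of MgO per formula unit = 0.1600 × 40.304 = 6.449 g.
MgO wt% = 6.449 / 243.041 × 100 = 2.65%.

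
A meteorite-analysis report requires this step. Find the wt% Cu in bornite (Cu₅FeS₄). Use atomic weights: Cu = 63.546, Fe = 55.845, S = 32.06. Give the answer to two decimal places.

63.32 wt%

Molar mass of Cu₅FeS₄: 5×63.546 + 1×55.845 + 4×32.06 = 501.815 g/mol.
Mass of Cu per formula unit: 5 × 63.546 = 317.730 g.
Weight fraction Cu = 317.730 / 501.815 = 0.6332.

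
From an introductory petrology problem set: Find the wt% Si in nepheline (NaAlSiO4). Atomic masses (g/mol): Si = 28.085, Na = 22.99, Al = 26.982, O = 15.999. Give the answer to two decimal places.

Molar mass of NaAlSiO4: 1*22.99 + 1*26.982 + 1*28.085 + 4*15.999 = 142.053 g/mol.
Mass of Si per formula unit: 1 × 28.085 = 28.085 g.
Weight fraction Si = 28.085 / 142.053 = 0.1977.

19.77 wt%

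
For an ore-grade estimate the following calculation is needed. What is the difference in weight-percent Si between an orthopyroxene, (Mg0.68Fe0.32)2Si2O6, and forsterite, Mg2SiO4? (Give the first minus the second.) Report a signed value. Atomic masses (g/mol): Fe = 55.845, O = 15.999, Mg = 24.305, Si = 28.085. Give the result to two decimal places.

Si in (Mg0.68Fe0.32)2Si2O6: molar mass 220.960 g/mol; 2×28.085 = 56.170 g → 25.42 wt%.
Si in Mg2SiO4: molar mass 140.691 g/mol; 1×28.085 = 28.085 g → 19.96 wt%.
Difference = 25.42 − 19.96 = 5.46 percentage points.

5.46 percentage points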